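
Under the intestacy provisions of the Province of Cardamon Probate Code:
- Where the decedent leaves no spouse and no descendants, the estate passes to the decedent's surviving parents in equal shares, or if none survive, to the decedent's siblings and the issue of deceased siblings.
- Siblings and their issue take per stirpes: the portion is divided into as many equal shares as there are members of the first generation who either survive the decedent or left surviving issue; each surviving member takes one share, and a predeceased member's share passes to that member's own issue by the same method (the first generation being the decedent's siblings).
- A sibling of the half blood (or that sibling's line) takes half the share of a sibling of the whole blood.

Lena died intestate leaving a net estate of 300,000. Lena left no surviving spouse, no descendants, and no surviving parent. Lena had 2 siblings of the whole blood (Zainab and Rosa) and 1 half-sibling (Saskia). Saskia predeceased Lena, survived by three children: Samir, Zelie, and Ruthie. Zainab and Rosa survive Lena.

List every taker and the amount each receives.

The entire 300,000 passes to the siblings and their issue.
Counting each half-blood sibling's line as half a unit, there are 5/2 units in 300,000, so one unit is 120,000. Whole-blood lines (Zainab and Rosa) take 120,000 each; half-blood lines (Saskia) take 60,000 each.
Saskia's share (60,000) is divided into 3 shares of 20,000: Samir, Zelie, and Ruthie each take 20,000.

Zainab: 120,000; Rosa: 120,000; Samir: 20,000; Zelie: 20,000; Ruthie: 20,000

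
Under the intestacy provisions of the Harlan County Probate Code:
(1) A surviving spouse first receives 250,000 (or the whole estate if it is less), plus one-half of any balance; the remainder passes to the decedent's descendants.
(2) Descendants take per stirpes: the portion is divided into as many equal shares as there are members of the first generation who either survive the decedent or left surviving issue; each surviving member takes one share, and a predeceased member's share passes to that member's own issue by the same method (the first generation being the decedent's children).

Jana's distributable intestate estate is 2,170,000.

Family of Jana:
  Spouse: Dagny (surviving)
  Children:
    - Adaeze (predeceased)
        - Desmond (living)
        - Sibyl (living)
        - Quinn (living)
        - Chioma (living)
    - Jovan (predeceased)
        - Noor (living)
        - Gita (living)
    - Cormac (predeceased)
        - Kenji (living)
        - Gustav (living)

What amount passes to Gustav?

Gustav receives 160,000.

Dagny first takes 250,000, leaving a balance of 1,920,000. Dagny then takes one-half of the balance (960,000), for a total of 1,210,000. The remaining 960,000 passes to the descendants.
The descendants' portion (960,000) is divided into 3 shares of 320,000: Adaeze's 320,000 share passes to Adaeze's issue; Jovan's 320,000 share passes to Jovan's issue; Cormac's 320,000 share passes to Cormac's issue.
Adaeze's share (320,000) is divided into 4 shares of 80,000: Desmond, Sibyl, Quinn, and Chioma each take 80,000.
Jovan's share (320,000) is divided into 2 shares of 160,000: Noor and Gita each take 160,000.
Cormac's share (320,000) is divided into 2 shares of 160,000: Kenji and Gustav each take 160,000.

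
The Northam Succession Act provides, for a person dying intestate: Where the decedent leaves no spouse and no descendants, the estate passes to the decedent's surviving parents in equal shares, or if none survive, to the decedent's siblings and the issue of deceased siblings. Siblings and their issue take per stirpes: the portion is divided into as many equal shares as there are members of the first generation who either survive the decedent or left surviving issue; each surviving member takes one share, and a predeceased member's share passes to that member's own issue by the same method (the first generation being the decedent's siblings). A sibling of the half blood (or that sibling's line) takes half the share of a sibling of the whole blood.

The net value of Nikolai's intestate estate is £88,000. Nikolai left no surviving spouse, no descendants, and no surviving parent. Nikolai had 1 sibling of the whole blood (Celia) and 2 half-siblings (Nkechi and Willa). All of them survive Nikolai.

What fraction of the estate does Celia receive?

The entire £88,000 passes to the siblings and their issue.
Counting each half-blood sibling's line as half a unit, there are 2 units in £88,000, so one unit is £44,000. Whole-blood lines (Celia) take £44,000 each; half-blood lines (Nkechi and Willa) take £22,000 each.

Celia receives 1/2 of the estate.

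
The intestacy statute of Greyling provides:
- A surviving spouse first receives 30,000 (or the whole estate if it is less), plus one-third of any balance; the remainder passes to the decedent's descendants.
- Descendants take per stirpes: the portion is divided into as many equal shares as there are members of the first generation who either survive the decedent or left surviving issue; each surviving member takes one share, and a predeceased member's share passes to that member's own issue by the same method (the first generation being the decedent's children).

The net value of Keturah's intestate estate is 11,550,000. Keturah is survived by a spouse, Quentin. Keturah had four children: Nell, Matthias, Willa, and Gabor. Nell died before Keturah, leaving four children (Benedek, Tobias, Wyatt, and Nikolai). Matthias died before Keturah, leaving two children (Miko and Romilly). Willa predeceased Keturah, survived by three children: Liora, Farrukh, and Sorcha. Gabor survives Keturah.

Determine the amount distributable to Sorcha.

Sorcha receives 640,000.

Quentin first takes 30,000, leaving a balance of 11,520,000. Quentin then takes one-third of the balance (3,840,000), for a total of 3,870,000. The remaining 7,680,000 passes to the descendants.
The descendants' portion (7,680,000) is divided into 4 shares of 1,920,000: Gabor takes 1,920,000; Nell's 1,920,000 share passes to Nell's issue; Matthias's 1,920,000 share passes to Matthias's issue; Willa's 1,920,000 share passes to Willa's issue.
Nell's share (1,920,000) is divided into 4 shares of 480,000: Benedek, Tobias, Wyatt, and Nikolai each take 480,000.
Matthias's share (1,920,000) is divided into 2 shares of 960,000: Miko and Romilly each take 960,000.
Willa's share (1,920,000) is divided into 3 shares of 640,000: Liora, Farrukh, and Sorcha each take 640,000.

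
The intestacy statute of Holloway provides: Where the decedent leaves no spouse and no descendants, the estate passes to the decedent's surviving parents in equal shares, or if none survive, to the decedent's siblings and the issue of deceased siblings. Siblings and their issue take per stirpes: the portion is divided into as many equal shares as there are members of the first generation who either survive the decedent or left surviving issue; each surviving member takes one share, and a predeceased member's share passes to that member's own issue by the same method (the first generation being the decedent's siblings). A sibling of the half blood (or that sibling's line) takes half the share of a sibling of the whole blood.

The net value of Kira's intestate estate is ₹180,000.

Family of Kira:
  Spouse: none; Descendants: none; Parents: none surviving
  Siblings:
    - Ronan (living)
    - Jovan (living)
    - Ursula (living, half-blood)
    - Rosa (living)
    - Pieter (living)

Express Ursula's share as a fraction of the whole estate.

The entire ₹180,000 passes to the siblings and their issue.
Counting each half-blood sibling's line as half a unit, there are 9/2 units in ₹180,000, so one unit is ₹40,000. Whole-blood lines (Ronan, Jovan, Rosa, and Pieter) take ₹40,000 each; half-blood lines (Ursula) take ₹20,000 each.

Ursula receives 1/9 of the estate.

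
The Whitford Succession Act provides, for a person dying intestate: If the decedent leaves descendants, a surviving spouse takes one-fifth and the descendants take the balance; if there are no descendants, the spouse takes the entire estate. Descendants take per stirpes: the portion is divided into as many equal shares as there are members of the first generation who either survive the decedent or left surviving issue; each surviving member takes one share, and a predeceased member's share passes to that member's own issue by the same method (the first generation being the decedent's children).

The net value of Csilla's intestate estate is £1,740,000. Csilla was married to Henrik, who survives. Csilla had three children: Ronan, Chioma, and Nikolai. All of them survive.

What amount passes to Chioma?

Chioma receives £464,000.

Henrik takes one-fifth of £1,740,000 = £348,000. The remaining £1,392,000 passes to the descendants.
The descendants' portion (£1,392,000) is divided into 3 shares of £464,000: Ronan, Chioma, and Nikolai each take £464,000.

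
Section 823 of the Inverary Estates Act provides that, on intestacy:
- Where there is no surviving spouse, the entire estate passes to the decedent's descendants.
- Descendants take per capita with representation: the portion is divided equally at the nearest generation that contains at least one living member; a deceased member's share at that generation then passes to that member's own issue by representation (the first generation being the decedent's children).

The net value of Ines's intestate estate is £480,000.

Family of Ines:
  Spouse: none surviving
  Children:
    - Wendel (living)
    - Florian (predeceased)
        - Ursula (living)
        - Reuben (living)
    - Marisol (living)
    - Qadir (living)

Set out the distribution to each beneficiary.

The entire £480,000 passes to the descendants.
That amount (£480,000) is divided into 4 shares of £120,000: Wendel, Marisol, and Qadir each take £120,000; Florian's £120,000 share passes to Florian's issue.
Florian's share (£120,000) is divided into 2 shares of £60,000: Ursula and Reuben each take £60,000.

Wendel: £120,000; Ursula: £60,000; Reuben: £60,000; Marisol: £120,000; Qadir: £120,000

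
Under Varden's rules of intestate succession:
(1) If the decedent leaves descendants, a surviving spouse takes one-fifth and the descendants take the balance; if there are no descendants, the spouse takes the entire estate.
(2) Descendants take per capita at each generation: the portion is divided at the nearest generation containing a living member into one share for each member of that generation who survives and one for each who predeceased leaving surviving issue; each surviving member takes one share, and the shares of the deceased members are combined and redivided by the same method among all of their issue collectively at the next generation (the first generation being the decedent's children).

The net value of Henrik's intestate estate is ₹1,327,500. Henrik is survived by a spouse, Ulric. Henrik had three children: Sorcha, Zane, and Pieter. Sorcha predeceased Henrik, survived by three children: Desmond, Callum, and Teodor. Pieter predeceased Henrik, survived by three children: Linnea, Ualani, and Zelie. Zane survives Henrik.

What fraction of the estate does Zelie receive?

Ulric takes one-fifth of ₹1,327,500 = ₹265,500. The remaining ₹1,062,000 passes to the descendants.
The descendants' portion (₹1,062,000) is divided at the children's generation into 3 shares of ₹354,000. Zane takes ₹354,000. The 2 shares of the deceased (Sorcha and Pieter) are combined into a pool of ₹708,000.
That pool (₹708,000) is divided at the grandchildren's generation equally among Desmond, Callum, Teodor, Linnea, Ualani, and Zelie: ₹118,000 each.

Zelie receives 4/45 of the estate.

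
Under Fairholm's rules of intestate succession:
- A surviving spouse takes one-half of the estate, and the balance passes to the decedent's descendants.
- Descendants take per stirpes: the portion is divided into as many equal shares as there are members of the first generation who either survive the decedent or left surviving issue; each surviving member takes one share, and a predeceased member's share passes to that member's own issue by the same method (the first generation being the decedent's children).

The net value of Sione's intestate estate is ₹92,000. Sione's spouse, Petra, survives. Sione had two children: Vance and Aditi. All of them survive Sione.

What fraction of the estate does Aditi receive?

Aditi receives 1/4 of the estate.

Petra takes one-half of ₹92,000 = ₹46,000. The remaining ₹46,000 passes to the descendants.
The descendants' portion (₹46,000) is divided into 2 shares of ₹23,000: Vance and Aditi each take ₹23,000.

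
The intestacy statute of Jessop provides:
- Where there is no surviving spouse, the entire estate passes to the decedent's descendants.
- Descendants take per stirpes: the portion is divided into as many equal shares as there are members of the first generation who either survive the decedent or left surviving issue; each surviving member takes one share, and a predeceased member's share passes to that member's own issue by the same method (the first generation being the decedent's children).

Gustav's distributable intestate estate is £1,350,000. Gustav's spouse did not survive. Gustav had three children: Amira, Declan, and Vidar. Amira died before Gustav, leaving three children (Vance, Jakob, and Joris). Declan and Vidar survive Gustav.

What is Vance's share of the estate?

The entire £1,350,000 passes to the descendants.
That amount (£1,350,000) is divided into 3 shares of £450,000: Declan and Vidar each take £450,000; Amira's £450,000 share passes to Amira's issue.
Amira's share (£450,000) is divided into 3 shares of £150,000: Vance, Jakob, and Joris each take £150,000.

Vance receives £150,000.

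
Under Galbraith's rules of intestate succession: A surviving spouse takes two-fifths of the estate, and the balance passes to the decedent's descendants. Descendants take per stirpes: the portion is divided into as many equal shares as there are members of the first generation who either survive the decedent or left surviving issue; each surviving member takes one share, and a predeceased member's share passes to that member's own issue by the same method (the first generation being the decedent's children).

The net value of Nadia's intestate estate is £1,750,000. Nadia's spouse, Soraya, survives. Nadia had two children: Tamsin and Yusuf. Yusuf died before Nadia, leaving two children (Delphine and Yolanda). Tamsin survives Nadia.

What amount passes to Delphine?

Delphine receives £262,500.

Soraya takes two-fifths of £1,750,000 = £700,000. The remaining £1,050,000 passes to the descendants.
The descendants' portion (£1,050,000) is divided into 2 shares of £525,000: Tamsin takes £525,000; Yusuf's £525,000 share passes to Yusuf's issue.
Yusuf's share (£525,000) is divided into 2 shares of £262,500: Delphine and Yolanda each take £262,500.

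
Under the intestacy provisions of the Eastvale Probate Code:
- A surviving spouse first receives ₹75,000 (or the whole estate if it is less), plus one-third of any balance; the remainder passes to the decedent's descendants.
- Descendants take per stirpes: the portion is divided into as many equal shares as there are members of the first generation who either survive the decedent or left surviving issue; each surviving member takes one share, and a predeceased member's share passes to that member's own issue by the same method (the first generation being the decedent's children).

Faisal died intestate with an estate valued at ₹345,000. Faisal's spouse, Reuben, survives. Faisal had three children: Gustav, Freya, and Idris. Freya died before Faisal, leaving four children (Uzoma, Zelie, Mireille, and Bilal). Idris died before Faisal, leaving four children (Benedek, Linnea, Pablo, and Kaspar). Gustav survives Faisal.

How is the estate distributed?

Reuben: ₹165,000; Gustav: ₹60,000; Uzoma: ₹15,000; Zelie: ₹15,000; Mireille: ₹15,000; Bilal: ₹15,000; Benedek: ₹15,000; Linnea: ₹15,000; Pablo: ₹15,000; Kaspar: ₹15,000

Reuben first takes ₹75,000, leaving a balance of ₹270,000. Reuben then takes one-third of the balance (₹90,000), for a total of ₹165,000. The remaining ₹180,000 passes to the descendants.
The descendants' portion (₹180,000) is divided into 3 shares of ₹60,000: Gustav takes ₹60,000; Freya's ₹60,000 share passes to Freya's issue; Idris's ₹60,000 share passes to Idris's issue.
Freya's share (₹60,000) is divided into 4 shares of ₹15,000: Uzoma, Zelie, Mireille, and Bilal each take ₹15,000.
Idris's share (₹60,000) is divided into 4 shares of ₹15,000: Benedek, Linnea, Pablo, and Kaspar each take ₹15,000.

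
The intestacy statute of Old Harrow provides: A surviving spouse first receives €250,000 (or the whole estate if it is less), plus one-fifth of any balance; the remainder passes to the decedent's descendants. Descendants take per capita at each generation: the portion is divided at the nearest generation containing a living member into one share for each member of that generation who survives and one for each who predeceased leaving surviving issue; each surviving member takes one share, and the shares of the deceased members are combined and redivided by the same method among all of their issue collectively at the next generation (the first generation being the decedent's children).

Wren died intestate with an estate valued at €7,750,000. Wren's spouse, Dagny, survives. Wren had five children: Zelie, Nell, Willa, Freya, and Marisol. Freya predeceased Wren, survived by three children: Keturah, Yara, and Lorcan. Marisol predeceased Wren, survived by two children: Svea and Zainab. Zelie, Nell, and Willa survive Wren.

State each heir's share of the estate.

Dagny: €1,750,000; Zelie: €1,200,000; Nell: €1,200,000; Willa: €1,200,000; Keturah: €480,000; Yara: €480,000; Lorcan: €480,000; Svea: €480,000; Zainab: €480,000

Dagny first takes €250,000, leaving a balance of €7,500,000. Dagny then takes one-fifth of the balance (€1,500,000), for a total of €1,750,000. The remaining €6,000,000 passes to the descendants.
The descendants' portion (€6,000,000) is divided at the children's generation into 5 shares of €1,200,000. Zelie, Nell, and Willa each take €1,200,000. The 2 shares of the deceased (Freya and Marisol) are combined into a pool of €2,400,000.
That pool (€2,400,000) is divided at the grandchildren's generation equally among Keturah, Yara, Lorcan, Svea, and Zainab: €480,000 each.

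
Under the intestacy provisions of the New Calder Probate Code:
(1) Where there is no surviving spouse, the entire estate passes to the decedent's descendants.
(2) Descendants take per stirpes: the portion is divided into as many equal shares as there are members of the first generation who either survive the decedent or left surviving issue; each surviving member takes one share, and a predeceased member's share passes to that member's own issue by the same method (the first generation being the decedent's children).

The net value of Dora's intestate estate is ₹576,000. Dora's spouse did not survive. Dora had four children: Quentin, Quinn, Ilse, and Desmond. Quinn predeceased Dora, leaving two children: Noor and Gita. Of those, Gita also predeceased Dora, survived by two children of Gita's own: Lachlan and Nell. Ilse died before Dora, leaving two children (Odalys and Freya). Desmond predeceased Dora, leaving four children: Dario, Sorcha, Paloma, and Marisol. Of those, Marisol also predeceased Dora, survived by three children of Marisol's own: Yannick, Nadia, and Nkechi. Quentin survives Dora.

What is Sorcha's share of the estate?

The entire ₹576,000 passes to the descendants.
That amount (₹576,000) is divided into 4 shares of ₹144,000: Quentin takes ₹144,000; Quinn's ₹144,000 share passes to Quinn's issue; Ilse's ₹144,000 share passes to Ilse's issue; Desmond's ₹144,000 share passes to Desmond's issue.
Quinn's share (₹144,000) is divided into 2 shares of ₹72,000: Noor takes ₹72,000; Gita's ₹72,000 share passes to Gita's issue.
Gita's share (₹72,000) is divided into 2 shares of ₹36,000: Lachlan and Nell each take ₹36,000.
Ilse's share (₹144,000) is divided into 2 shares of ₹72,000: Odalys and Freya each take ₹72,000.
Desmond's share (₹144,000) is divided into 4 shares of ₹36,000: Dario, Sorcha, and Paloma each take ₹36,000; Marisol's ₹36,000 share passes to Marisol's issue.
Marisol's share (₹36,000) is divided into 3 shares of ₹12,000: Yannick, Nadia, and Nkechi each take ₹12,000.

Sorcha receives ₹36,000.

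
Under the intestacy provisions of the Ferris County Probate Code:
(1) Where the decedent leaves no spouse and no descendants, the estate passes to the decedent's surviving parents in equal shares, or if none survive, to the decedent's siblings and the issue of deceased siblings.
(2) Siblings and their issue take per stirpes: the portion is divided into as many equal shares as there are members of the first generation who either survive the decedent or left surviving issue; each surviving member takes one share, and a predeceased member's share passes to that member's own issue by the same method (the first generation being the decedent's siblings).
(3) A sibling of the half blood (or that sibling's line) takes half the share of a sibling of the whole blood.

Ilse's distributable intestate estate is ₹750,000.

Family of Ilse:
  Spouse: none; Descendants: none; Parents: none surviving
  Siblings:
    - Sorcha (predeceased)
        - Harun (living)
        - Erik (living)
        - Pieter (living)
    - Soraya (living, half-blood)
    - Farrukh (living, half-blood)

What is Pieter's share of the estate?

The entire ₹750,000 passes to the siblings and their issue.
Counting each half-blood sibling's line as half a unit, there are 2 units in ₹750,000, so one unit is ₹375,000. Whole-blood lines (Sorcha) take ₹375,000 each; half-blood lines (Soraya and Farrukh) take ₹187,500 each.
Sorcha's share (₹375,000) is divided into 3 shares of ₹125,000: Harun, Erik, and Pieter each take ₹125,000.

Pieter receives ₹125,000.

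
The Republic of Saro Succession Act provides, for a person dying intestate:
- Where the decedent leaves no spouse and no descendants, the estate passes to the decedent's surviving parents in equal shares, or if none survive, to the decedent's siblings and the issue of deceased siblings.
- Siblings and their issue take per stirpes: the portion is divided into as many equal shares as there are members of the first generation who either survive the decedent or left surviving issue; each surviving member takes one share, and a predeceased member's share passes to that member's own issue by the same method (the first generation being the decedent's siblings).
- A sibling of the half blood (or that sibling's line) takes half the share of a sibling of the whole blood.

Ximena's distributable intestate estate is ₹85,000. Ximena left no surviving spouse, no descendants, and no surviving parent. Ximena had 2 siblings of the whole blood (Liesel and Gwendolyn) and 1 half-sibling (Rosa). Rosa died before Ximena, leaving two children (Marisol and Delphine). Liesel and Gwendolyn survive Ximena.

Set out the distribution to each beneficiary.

Liesel: ₹34,000; Marisol: ₹8,500; Delphine: ₹8,500; Gwendolyn: ₹34,000

The entire ₹85,000 passes to the siblings and their issue.
Counting each half-blood sibling's line as half a unit, there are 5/2 units in ₹85,000, so one unit is ₹34,000. Whole-blood lines (Liesel and Gwendolyn) take ₹34,000 each; half-blood lines (Rosa) take ₹17,000 each.
Rosa's share (₹17,000) is divided into 2 shares of ₹8,500: Marisol and Delphine each take ₹8,500.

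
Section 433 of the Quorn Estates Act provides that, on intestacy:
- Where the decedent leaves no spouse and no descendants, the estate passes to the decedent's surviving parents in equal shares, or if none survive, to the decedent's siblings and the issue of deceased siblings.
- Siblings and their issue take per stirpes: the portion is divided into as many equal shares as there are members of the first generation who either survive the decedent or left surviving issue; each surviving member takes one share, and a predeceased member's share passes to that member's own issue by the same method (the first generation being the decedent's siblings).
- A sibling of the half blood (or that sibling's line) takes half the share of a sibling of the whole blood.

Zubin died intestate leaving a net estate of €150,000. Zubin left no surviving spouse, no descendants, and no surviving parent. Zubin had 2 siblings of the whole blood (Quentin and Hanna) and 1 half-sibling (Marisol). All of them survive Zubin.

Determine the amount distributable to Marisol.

Marisol receives €30,000.

The entire €150,000 passes to the siblings and their issue.
Counting each half-blood sibling's line as half a unit, there are 5/2 units in €150,000, so one unit is €60,000. Whole-blood lines (Quentin and Hanna) take €60,000 each; half-blood lines (Marisol) take €30,000 each.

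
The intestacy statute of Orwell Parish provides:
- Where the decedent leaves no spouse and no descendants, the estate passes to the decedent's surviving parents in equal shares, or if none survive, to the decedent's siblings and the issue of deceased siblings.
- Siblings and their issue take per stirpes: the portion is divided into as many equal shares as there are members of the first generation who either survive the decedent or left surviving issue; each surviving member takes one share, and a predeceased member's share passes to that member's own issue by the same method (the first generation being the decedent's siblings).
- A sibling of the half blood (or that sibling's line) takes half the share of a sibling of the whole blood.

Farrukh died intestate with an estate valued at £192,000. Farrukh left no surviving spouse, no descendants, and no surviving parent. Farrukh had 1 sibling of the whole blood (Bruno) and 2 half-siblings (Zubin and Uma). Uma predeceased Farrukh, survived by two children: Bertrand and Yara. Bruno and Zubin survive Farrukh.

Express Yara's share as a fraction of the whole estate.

Yara receives 1/8 of the estate.

The entire £192,000 passes to the siblings and their issue.
Counting each half-blood sibling's line as half a unit, there are 2 units in £192,000, so one unit is £96,000. Whole-blood lines (Bruno) take £96,000 each; half-blood lines (Zubin and Uma) take £48,000 each.
Uma's share (£48,000) is divided into 2 shares of £24,000: Bertrand and Yara each take £24,000.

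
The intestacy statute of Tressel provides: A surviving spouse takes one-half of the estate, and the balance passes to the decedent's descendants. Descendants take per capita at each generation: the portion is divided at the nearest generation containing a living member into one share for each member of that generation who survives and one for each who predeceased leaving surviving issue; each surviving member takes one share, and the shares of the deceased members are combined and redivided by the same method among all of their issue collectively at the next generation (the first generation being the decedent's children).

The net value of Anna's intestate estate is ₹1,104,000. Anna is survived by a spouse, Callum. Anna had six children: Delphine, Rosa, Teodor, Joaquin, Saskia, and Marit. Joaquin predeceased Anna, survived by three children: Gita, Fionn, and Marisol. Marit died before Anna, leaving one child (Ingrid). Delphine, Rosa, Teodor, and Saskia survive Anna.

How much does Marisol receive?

Marisol receives ₹46,000.

Callum takes one-half of ₹1,104,000 = ₹552,000. The remaining ₹552,000 passes to the descendants.
The descendants' portion (₹552,000) is divided at the children's generation into 6 shares of ₹92,000. Delphine, Rosa, Teodor, and Saskia each take ₹92,000. The 2 shares of the deceased (Joaquin and Marit) are combined into a pool of ₹184,000.
That pool (₹184,000) is divided at the grandchildren's generation equally among Gita, Fionn, Marisol, and Ingrid: ₹46,000 each.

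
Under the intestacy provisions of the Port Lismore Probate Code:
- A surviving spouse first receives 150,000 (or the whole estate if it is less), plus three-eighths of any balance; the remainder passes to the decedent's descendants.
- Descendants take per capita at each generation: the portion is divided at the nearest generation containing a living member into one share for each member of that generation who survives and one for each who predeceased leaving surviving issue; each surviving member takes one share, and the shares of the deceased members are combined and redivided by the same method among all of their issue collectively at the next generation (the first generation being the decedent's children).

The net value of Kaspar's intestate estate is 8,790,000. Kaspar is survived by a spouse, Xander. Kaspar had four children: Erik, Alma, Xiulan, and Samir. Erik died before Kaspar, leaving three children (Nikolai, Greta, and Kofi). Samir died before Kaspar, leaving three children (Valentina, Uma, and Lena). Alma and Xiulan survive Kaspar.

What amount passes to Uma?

Uma receives 450,000.

Xander first takes 150,000, leaving a balance of 8,640,000. Xander then takes three-eighths of the balance (3,240,000), for a total of 3,390,000. The remaining 5,400,000 passes to the descendants.
The descendants' portion (5,400,000) is divided at the children's generation into 4 shares of 1,350,000. Alma and Xiulan each take 1,350,000. The 2 shares of the deceased (Erik and Samir) are combined into a pool of 2,700,000.
That pool (2,700,000) is divided at the grandchildren's generation equally among Nikolai, Greta, Kofi, Valentina, Uma, and Lena: 450,000 each.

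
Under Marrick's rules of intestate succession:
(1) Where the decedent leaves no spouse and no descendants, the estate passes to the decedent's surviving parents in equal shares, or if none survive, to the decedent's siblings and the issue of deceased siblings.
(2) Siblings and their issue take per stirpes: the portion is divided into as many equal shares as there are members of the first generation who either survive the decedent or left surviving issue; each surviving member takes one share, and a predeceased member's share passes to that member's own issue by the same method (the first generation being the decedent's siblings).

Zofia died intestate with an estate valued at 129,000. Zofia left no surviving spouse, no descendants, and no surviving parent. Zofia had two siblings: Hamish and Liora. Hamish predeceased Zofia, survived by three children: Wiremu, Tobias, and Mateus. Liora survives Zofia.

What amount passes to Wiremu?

The entire 129,000 passes to the siblings and their issue.
That amount (129,000) is divided into 2 shares of 64,500: Liora takes 64,500; Hamish's 64,500 share passes to Hamish's issue.
Hamish's share (64,500) is divided into 3 shares of 21,500: Wiremu, Tobias, and Mateus each take 21,500.

Wiremu receives 21,500.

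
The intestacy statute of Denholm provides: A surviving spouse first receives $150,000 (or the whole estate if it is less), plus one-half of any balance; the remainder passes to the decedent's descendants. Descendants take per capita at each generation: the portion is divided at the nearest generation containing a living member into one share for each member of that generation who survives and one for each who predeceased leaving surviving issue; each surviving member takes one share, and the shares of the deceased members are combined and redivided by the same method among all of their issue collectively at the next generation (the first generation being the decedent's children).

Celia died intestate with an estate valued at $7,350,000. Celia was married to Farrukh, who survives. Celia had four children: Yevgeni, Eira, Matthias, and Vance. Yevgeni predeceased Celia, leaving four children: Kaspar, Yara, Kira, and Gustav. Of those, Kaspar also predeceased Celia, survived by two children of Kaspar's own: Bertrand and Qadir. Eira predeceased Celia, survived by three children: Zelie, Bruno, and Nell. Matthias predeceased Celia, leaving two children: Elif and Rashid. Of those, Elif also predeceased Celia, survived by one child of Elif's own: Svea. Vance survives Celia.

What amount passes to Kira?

Farrukh first takes $150,000, leaving a balance of $7,200,000. Farrukh then takes one-half of the balance ($3,600,000), for a total of $3,750,000. The remaining $3,600,000 passes to the descendants.
The descendants' portion ($3,600,000) is divided at the children's generation into 4 shares of $900,000. Vance takes $900,000. The 3 shares of the deceased (Yevgeni, Eira, and Matthias) are combined into a pool of $2,700,000.
That pool ($2,700,000) is divided at the grandchildren's generation into 9 shares of $300,000. Yara, Kira, Gustav, Zelie, Bruno, Nell, and Rashid each take $300,000. The 2 shares of the deceased (Kaspar and Elif) are combined into a pool of $600,000.
That pool ($600,000) is divided at the great-grandchildren's generation equally among Bertrand, Qadir, and Svea: $200,000 each.

Kira receives $300,000.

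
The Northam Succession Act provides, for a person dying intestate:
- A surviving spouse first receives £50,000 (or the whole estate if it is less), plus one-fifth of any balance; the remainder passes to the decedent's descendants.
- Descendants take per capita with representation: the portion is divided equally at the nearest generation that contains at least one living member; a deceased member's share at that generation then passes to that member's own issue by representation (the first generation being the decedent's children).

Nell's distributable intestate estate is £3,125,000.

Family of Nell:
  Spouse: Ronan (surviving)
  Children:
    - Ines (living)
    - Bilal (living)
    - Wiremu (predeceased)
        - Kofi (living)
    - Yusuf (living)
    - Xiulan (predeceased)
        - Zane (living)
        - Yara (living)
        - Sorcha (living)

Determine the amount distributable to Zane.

Zane receives £164,000.

Ronan first takes £50,000, leaving a balance of £3,075,000. Ronan then takes one-fifth of the balance (£615,000), for a total of £665,000. The remaining £2,460,000 passes to the descendants.
The descendants' portion (£2,460,000) is divided into 5 shares of £492,000: Ines, Bilal, and Yusuf each take £492,000; Wiremu's £492,000 share passes to Wiremu's issue; Xiulan's £492,000 share passes to Xiulan's issue.
Wiremu's share (£492,000) passes entirely to Kofi.
Xiulan's share (£492,000) is divided into 3 shares of £164,000: Zane, Yara, and Sorcha each take £164,000.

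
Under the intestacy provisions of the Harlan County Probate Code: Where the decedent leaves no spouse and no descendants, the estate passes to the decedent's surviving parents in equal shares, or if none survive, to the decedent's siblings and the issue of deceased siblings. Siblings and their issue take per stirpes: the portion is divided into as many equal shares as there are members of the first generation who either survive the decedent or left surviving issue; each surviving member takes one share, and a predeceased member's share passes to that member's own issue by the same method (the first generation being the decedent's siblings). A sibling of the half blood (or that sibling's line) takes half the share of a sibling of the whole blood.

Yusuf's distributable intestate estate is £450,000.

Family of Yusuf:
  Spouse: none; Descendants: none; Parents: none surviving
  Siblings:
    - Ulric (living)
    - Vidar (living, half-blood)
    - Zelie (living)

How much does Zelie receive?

The entire £450,000 passes to the siblings and their issue.
Counting each half-blood sibling's line as half a unit, there are 5/2 units in £450,000, so one unit is £180,000. Whole-blood lines (Ulric and Zelie) take £180,000 each; half-blood lines (Vidar) take £90,000 each.

Zelie receives £180,000.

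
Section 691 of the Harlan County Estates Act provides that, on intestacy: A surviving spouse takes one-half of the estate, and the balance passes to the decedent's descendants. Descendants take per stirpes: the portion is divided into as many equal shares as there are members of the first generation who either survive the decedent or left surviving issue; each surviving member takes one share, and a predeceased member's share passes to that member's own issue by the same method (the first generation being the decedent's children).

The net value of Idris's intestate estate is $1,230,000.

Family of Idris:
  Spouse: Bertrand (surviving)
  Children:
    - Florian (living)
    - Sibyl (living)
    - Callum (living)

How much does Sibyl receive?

Bertrand takes one-half of $1,230,000 = $615,000. The remaining $615,000 passes to the descendants.
The descendants' portion ($615,000) is divided into 3 shares of $205,000: Florian, Sibyl, and Callum each take $205,000.

Sibyl receives $205,000.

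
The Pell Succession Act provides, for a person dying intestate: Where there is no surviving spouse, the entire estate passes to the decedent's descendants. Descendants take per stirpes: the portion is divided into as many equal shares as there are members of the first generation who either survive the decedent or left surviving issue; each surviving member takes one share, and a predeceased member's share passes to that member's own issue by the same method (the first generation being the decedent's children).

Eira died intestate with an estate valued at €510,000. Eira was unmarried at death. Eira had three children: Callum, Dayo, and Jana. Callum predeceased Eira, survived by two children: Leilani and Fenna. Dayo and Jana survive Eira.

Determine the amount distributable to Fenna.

Fenna receives €85,000.

The entire €510,000 passes to the descendants.
That amount (€510,000) is divided into 3 shares of €170,000: Dayo and Jana each take €170,000; Callum's €170,000 share passes to Callum's issue.
Callum's share (€170,000) is divided into 2 shares of €85,000: Leilani and Fenna each take €85,000.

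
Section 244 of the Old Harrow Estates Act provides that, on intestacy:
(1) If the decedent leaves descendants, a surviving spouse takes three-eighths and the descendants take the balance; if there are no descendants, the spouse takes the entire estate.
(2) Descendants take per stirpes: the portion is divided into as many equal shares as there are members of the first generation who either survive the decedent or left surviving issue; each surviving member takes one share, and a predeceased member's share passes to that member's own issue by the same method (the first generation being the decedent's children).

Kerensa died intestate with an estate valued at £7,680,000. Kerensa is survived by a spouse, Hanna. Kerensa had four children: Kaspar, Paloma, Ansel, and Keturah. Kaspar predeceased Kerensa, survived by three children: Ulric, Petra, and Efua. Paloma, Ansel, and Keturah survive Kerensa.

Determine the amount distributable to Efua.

Efua receives £400,000.

Hanna takes three-eighths of £7,680,000 = £2,880,000. The remaining £4,800,000 passes to the descendants.
The descendants' portion (£4,800,000) is divided into 4 shares of £1,200,000: Paloma, Ansel, and Keturah each take £1,200,000; Kaspar's £1,200,000 share passes to Kaspar's issue.
Kaspar's share (£1,200,000) is divided into 3 shares of £400,000: Ulric, Petra, and Efua each take £400,000.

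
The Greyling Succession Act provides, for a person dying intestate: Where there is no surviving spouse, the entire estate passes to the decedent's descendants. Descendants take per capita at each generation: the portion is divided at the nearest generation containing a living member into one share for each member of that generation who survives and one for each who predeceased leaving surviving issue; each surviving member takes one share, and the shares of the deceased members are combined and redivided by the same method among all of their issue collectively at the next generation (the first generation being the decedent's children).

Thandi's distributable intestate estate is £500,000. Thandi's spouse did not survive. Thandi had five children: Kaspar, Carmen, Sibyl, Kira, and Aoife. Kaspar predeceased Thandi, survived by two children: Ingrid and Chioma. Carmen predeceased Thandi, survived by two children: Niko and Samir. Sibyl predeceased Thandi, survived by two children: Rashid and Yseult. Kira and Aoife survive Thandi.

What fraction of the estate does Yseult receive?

The entire £500,000 passes to the descendants.
That amount (£500,000) is divided at the children's generation into 5 shares of £100,000. Kira and Aoife each take £100,000. The 3 shares of the deceased (Kaspar, Carmen, and Sibyl) are combined into a pool of £300,000.
That pool (£300,000) is divided at the grandchildren's generation equally among Ingrid, Chioma, Niko, Samir, Rashid, and Yseult: £50,000 each.

Yseult receives 1/10 of the estate.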